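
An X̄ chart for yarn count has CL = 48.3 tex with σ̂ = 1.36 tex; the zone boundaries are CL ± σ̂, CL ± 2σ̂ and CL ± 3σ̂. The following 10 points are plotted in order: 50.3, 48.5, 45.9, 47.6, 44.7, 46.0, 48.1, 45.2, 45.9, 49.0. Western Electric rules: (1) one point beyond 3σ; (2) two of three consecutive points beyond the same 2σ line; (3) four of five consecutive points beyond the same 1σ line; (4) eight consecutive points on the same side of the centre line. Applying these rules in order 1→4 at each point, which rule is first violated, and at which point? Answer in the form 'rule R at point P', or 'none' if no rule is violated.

Zone of each point (C = within 1σ̂, B = 1σ̂–2σ̂, A = 2σ̂–3σ̂, * = beyond 3σ̂; sign = side of CL): 1:+B, 2:+C, 3:-B, 4:-C, 5:-A, 6:-B, 7:-C, 8:-A, 9:-B, 10:+C
Rule 3 (four of five consecutive points beyond the same 1σ limit) is satisfied at point 9.

rule 3 at point 9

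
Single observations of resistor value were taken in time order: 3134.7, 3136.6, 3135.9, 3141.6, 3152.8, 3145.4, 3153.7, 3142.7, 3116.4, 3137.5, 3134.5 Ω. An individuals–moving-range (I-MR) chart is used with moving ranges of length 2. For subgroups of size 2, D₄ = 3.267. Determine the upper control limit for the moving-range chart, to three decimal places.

31.559

Moving ranges: 1.9, 0.7, 5.7, 11.2, 7.4, 8.3, 11.0, 26.3, 21.1, 3.0; M̄R̄ = 96.6000 / 10 = 9.6600
UCL_MR = D₄·M̄R̄ = 3.267 × 9.6600 = 31.5592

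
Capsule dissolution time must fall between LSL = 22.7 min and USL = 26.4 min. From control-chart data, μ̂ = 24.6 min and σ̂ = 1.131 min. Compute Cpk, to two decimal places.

Cpu = (USL − μ̂) / (3σ̂) = (26.4 − 24.6) / (3 × 1.131) = 0.5305; Cpl = (μ̂ − LSL) / (3σ̂) = (24.6 − 22.7) / (3 × 1.131) = 0.5600; Cpk = min(Cpu, Cpl) = 0.5305

0.53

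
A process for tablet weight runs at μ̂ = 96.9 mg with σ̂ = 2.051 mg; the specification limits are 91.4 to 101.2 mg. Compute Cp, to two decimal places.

0.80

Cp = (USL − LSL) / (6σ̂) = (101.2 − 91.4) / (6 × 2.051) = 9.8000 / 12.3060 = 0.7964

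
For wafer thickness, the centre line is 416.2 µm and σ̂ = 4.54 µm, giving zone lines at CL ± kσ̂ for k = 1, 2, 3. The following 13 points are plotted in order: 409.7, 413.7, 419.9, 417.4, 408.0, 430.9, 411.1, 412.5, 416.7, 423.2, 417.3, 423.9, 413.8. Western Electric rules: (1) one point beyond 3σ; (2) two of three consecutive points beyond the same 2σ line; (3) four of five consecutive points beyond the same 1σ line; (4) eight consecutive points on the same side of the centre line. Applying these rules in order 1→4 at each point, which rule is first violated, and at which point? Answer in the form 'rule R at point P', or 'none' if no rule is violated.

Zone of each point (C = within 1σ̂, B = 1σ̂–2σ̂, A = 2σ̂–3σ̂, * = beyond 3σ̂; sign = side of CL): 1:-B, 2:-C, 3:+C, 4:+C, 5:-B, 6:+*, 7:-B, 8:-C, 9:+C, 10:+B, 11:+C, 12:+B, 13:-C
Rule 1 (one point beyond the 3σ limits) is satisfied at point 6.

rule 1 at point 6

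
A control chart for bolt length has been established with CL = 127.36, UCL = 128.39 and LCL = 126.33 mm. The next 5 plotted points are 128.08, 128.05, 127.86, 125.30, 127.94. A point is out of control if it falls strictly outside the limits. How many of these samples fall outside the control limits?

1

Compare each point to [126.33, 128.39]: sample 4 = 125.30 < LCL.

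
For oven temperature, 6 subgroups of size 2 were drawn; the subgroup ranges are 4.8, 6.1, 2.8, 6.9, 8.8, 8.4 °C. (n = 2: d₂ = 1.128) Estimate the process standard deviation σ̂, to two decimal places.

5.59

R̄ = (4.8 + 6.1 + 2.8 + 6.9 + 8.8 + 8.4) / 6 = 6.3000
σ̂ = R̄ / d₂ = 6.3000 / 1.128 = 5.5851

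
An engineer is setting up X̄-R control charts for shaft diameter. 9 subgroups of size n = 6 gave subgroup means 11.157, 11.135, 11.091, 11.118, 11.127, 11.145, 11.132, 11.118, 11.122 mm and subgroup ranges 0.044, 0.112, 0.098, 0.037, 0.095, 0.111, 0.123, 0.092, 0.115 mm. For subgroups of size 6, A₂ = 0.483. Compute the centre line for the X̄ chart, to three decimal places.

11.127

X̄̄ = (11.157 + 11.135 + 11.091 + 11.118 + 11.127 + 11.145 + 11.132 + 11.118 + 11.122) / 9 = 100.1450 / 9 = 11.1272
CL = X̄̄ = 11.1272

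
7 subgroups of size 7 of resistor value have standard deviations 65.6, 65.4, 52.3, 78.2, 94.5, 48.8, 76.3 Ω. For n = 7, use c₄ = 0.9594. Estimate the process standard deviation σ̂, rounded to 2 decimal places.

s̄ = (65.6 + 65.4 + 52.3 + 78.2 + 94.5 + 48.8 + 76.3) / 7 = 68.7286
σ̂ = s̄ / c₄ = 68.7286 / 0.9594 = 71.6370

71.64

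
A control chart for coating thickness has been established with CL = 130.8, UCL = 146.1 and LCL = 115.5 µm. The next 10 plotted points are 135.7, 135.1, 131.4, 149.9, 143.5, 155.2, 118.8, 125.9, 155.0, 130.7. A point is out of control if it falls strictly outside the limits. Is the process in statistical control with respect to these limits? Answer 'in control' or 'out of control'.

out of control

Compare each point to [115.5, 146.1]: sample 4 = 149.9 > UCL; sample 6 = 155.2 > UCL; sample 9 = 155.0 > UCL.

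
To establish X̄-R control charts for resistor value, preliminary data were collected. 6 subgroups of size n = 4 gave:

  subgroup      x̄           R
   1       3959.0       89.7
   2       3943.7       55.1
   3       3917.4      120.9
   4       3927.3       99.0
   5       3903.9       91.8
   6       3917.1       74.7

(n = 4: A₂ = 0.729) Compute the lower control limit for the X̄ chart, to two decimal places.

X̄̄ = (3959.0 + 3943.7 + 3917.4 + 3927.3 + 3903.9 + 3917.1) / 6 = 23568.4000 / 6 = 3928.0667
R̄ = (89.7 + 55.1 + 120.9 + 99.0 + 91.8 + 74.7) / 6 = 531.2000 / 6 = 88.5333
LCL = X̄̄ − A₂·R̄ = 3928.0667 − 0.729 × 88.5333 = 3863.5259

3863.53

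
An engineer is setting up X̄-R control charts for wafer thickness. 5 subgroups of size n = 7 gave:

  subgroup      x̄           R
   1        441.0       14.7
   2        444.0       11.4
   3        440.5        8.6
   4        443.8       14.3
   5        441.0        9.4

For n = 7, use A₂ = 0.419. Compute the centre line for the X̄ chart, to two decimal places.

442.06

X̄̄ = (441.0 + 444.0 + 440.5 + 443.8 + 441.0) / 5 = 2210.3000 / 5 = 442.0600
CL = X̄̄ = 442.0600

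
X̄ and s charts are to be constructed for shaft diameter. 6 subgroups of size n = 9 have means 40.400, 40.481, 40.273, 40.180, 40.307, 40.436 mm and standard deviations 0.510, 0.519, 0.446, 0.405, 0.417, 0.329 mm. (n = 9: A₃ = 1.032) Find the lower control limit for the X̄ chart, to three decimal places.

39.894

X̄̄ = (40.400 + 40.481 + 40.273 + 40.180 + 40.307 + 40.436) / 6 = 40.3462
s̄ = (0.510 + 0.519 + 0.446 + 0.405 + 0.417 + 0.329) / 6 = 0.4377
LCL = X̄̄ − A₃·s̄ = 40.3462 − 1.032 × 0.4377 = 39.8945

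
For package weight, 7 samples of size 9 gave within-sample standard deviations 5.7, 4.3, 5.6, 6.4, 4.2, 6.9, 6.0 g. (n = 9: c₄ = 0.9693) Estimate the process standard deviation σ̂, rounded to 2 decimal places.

s̄ = (5.7 + 4.3 + 5.6 + 6.4 + 4.2 + 6.9 + 6.0) / 7 = 5.5857
σ̂ = s̄ / c₄ = 5.5857 / 0.9693 = 5.7626

5.76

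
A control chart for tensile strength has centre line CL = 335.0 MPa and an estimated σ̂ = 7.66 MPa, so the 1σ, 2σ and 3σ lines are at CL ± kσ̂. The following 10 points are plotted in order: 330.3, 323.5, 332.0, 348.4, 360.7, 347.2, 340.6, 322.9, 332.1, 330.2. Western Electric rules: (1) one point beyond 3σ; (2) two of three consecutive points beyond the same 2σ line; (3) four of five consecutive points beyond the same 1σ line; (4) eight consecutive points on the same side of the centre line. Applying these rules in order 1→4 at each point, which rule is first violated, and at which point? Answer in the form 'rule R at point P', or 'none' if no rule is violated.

Zone of each point (C = within 1σ̂, B = 1σ̂–2σ̂, A = 2σ̂–3σ̂, * = beyond 3σ̂; sign = side of CL): 1:-C, 2:-B, 3:-C, 4:+B, 5:+*, 6:+B, 7:+C, 8:-B, 9:-C, 10:-C
Rule 1 (one point beyond the 3σ limits) is satisfied at point 5.

rule 1 at point 5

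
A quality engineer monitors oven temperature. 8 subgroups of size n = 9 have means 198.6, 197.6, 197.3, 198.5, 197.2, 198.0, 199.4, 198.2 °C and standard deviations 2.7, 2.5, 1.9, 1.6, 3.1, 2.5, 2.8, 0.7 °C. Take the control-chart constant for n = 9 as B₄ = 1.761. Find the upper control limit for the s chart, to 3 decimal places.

3.918

s̄ = (2.7 + 2.5 + 1.9 + 1.6 + 3.1 + 2.5 + 2.8 + 0.7) / 8 = 2.2250
UCL_s = B₄·s̄ = 1.761 × 2.2250 = 3.9182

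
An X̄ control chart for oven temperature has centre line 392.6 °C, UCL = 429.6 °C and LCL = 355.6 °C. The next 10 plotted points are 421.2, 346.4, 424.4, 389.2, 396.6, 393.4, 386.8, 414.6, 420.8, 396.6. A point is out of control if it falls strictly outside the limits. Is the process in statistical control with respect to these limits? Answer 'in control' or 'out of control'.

out of control

Compare each point to [355.6, 429.6]: sample 2 = 346.4 < LCL.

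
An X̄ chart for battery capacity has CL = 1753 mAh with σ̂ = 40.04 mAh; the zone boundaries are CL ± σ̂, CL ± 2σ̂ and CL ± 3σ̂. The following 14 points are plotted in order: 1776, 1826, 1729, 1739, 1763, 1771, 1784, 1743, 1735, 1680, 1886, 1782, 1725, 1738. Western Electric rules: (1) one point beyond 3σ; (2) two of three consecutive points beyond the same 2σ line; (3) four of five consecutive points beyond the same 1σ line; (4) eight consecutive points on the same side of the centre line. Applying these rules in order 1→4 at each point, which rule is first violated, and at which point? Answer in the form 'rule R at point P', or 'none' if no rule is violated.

Zone of each point (C = within 1σ̂, B = 1σ̂–2σ̂, A = 2σ̂–3σ̂, * = beyond 3σ̂; sign = side of CL): 1:+C, 2:+B, 3:-C, 4:-C, 5:+C, 6:+C, 7:+C, 8:-C, 9:-C, 10:-B, 11:+*, 12:+C, 13:-C, 14:-C
Rule 1 (one point beyond the 3σ limits) is satisfied at point 11.

rule 1 at point 11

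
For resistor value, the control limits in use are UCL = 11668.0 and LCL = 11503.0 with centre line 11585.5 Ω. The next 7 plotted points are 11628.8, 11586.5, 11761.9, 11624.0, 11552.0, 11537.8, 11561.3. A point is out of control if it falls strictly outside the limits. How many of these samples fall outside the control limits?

1

Compare each point to [11503.0, 11668.0]: sample 3 = 11761.9 > UCL.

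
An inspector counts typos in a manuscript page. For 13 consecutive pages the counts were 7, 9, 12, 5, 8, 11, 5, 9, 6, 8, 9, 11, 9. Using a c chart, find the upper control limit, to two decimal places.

c̄ = (7 + 9 + 12 + 5 + 8 + 11 + 5 + 9 + 6 + 8 + 9 + 11 + 9) / 13 = 109 / 13 = 8.3846
UCL = c̄ + 3√c̄ = 8.3846 + 3 × √8.3846 = 8.3846 + 3 × 2.8956 = 17.0715

17.07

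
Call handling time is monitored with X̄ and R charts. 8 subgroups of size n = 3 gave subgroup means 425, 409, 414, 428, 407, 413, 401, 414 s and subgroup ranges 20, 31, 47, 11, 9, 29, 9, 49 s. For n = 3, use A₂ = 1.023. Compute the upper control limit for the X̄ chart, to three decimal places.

X̄̄ = (425 + 409 + 414 + 428 + 407 + 413 + 401 + 414) / 8 = 3311.0000 / 8 = 413.8750
R̄ = (20 + 31 + 47 + 11 + 9 + 29 + 9 + 49) / 8 = 205.0000 / 8 = 25.6250
UCL = X̄̄ + A₂·R̄ = 413.8750 + 1.023 × 25.6250 = 440.0894

440.089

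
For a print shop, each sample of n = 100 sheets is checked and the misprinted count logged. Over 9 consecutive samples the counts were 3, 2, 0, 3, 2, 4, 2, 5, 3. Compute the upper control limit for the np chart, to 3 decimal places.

p̄ = Σdᵢ / (k·n) = 24 / (9 × 100) = 0.02667
UCL = np̄ + 3·√(np̄(1−p̄)) = 2.6667 + 3 × √(2.6667×0.97333) = 2.6667 + 3 × 1.6111 = 7.4999

7.500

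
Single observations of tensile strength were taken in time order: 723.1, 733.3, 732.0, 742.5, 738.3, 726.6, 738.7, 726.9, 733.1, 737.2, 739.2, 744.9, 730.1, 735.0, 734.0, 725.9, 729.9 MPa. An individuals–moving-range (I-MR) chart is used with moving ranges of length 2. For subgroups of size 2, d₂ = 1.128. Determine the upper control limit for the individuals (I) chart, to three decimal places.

752.287

X̄ = (723.1 + 733.3 + 732.0 + 742.5 + 738.3 + 726.6 + 738.7 + 726.9 + 733.1 + 737.2 + 739.2 + 744.9 + 730.1 + 735.0 + 734.0 + 725.9 + 729.9) / 17 = 733.5706
Moving ranges: 10.2, 1.3, 10.5, 4.2, 11.7, 12.1, 11.8, 6.2, 4.1, 2.0, 5.7, 14.8, 4.9, 1.0, 8.1, 4.0; M̄R̄ = 112.6000 / 16 = 7.0375
UCL = X̄ + 3·M̄R̄/d₂ = 733.5706 + 3 × 7.0375 / 1.128 = 752.2873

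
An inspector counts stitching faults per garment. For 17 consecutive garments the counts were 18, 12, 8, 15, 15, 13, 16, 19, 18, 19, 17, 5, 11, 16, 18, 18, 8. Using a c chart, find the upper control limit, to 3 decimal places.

25.883

c̄ = (18 + 12 + 8 + 15 + 15 + 13 + 16 + 19 + 18 + 19 + 17 + 5 + 11 + 16 + 18 + 18 + 8) / 17 = 246 / 17 = 14.4706
UCL = c̄ + 3√c̄ = 14.4706 + 3 × √14.4706 = 14.4706 + 3 × 3.8040 = 25.8827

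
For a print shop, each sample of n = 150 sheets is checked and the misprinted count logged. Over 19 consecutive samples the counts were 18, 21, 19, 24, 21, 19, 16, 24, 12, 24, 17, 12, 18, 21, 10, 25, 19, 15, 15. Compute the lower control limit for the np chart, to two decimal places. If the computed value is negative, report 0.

p̄ = Σdᵢ / (k·n) = 350 / (19 × 150) = 0.12281
LCL = np̄ − 3·√(np̄(1−p̄)) = 18.4211 − 3 × 4.0198 = 6.3616

6.36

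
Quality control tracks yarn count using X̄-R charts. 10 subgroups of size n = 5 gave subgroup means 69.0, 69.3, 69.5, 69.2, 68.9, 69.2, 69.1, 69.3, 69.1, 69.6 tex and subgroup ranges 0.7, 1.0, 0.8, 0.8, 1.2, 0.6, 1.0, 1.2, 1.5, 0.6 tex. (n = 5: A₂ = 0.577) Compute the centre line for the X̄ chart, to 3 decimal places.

X̄̄ = (69.0 + 69.3 + 69.5 + 69.2 + 68.9 + 69.2 + 69.1 + 69.3 + 69.1 + 69.6) / 10 = 692.2000 / 10 = 69.2200
CL = X̄̄ = 69.2200

69.220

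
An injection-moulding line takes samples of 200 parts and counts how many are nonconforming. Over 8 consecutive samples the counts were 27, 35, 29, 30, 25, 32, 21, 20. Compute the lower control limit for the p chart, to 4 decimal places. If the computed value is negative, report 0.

p̄ = Σdᵢ / (k·n) = 219 / (8 × 200) = 0.13687
LCL = p̄ − 3·√(p̄(1−p̄)/n) = 0.13687 − 3 × 0.02430 = 0.06396

0.0640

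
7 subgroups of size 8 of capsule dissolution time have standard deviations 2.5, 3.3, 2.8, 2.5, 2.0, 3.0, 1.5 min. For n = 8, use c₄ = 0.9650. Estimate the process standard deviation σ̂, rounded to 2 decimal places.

s̄ = (2.5 + 3.3 + 2.8 + 2.5 + 2.0 + 3.0 + 1.5) / 7 = 2.5143
σ̂ = s̄ / c₄ = 2.5143 / 0.9650 = 2.6055

2.61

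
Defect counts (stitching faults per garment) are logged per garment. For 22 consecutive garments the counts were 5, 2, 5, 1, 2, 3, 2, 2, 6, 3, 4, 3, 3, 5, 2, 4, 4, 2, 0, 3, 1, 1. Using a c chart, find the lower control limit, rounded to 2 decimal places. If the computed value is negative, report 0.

0.00

c̄ = (5 + 2 + 5 + 1 + 2 + 3 + 2 + 2 + 6 + 3 + 4 + 3 + 3 + 5 + 2 + 4 + 4 + 2 + 0 + 3 + 1 + 1) / 22 = 63 / 22 = 2.8636
LCL = c̄ − 3√c̄ = 2.8636 − 3 × 1.6922 = -2.2130 → 0 (cannot be negative)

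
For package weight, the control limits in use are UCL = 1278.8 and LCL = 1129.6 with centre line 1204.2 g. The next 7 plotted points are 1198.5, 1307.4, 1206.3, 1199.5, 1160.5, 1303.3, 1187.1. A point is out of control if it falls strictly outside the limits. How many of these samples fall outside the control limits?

2

Compare each point to [1129.6, 1278.8]: sample 2 = 1307.4 > UCL; sample 6 = 1303.3 > UCL.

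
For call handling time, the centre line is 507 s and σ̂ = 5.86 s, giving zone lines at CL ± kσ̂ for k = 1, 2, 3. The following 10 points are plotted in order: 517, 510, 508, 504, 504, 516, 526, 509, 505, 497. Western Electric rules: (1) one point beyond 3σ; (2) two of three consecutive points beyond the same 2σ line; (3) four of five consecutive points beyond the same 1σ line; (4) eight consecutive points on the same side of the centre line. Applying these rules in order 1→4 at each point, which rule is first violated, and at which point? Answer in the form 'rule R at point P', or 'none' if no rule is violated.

Zone of each point (C = within 1σ̂, B = 1σ̂–2σ̂, A = 2σ̂–3σ̂, * = beyond 3σ̂; sign = side of CL): 1:+B, 2:+C, 3:+C, 4:-C, 5:-C, 6:+B, 7:+*, 8:+C, 9:-C, 10:-B
Rule 1 (one point beyond the 3σ limits) is satisfied at point 7.

rule 1 at point 7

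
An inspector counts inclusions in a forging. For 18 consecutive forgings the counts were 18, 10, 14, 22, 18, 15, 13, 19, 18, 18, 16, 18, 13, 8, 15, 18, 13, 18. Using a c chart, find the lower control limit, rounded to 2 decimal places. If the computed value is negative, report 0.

c̄ = (18 + 10 + 14 + 22 + 18 + 15 + 13 + 19 + 18 + 18 + 16 + 18 + 13 + 8 + 15 + 18 + 13 + 18) / 18 = 284 / 18 = 15.7778
LCL = c̄ − 3√c̄ = 15.7778 − 3 × 3.9721 = 3.8614

3.86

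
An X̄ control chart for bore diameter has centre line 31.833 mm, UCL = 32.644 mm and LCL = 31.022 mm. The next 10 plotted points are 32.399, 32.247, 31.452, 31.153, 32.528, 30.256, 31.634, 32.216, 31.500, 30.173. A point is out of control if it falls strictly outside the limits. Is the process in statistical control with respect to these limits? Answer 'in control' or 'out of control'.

out of control

Compare each point to [31.022, 32.644]: sample 6 = 30.256 < LCL; sample 10 = 30.173 < LCL.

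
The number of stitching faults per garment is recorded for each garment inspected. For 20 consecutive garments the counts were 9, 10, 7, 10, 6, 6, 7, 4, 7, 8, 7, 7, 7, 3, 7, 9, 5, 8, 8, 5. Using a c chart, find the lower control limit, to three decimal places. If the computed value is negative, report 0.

0.000

c̄ = (9 + 10 + 7 + 10 + 6 + 6 + 7 + 4 + 7 + 8 + 7 + 7 + 7 + 3 + 7 + 9 + 5 + 8 + 8 + 5) / 20 = 140 / 20 = 7.0000
LCL = c̄ − 3√c̄ = 7.0000 − 3 × 2.6458 = -0.9373 → 0 (cannot be negative)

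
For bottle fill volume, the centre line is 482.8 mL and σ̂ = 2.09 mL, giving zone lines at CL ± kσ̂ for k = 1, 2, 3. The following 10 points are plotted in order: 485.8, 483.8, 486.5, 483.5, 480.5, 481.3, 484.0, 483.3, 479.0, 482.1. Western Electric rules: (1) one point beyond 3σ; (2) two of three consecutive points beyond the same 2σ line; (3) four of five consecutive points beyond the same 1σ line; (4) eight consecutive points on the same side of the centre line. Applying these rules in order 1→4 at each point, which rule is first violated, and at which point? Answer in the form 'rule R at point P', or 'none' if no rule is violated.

Zone of each point (C = within 1σ̂, B = 1σ̂–2σ̂, A = 2σ̂–3σ̂, * = beyond 3σ̂; sign = side of CL): 1:+B, 2:+C, 3:+B, 4:+C, 5:-B, 6:-C, 7:+C, 8:+C, 9:-B, 10:-C
No rule fires across all 10 points.

none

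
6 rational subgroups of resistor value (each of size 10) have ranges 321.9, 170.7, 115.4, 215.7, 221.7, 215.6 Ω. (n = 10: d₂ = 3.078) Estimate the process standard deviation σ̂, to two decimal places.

68.28

R̄ = (321.9 + 170.7 + 115.4 + 215.7 + 221.7 + 215.6) / 6 = 210.1667
σ̂ = R̄ / d₂ = 210.1667 / 3.078 = 68.2803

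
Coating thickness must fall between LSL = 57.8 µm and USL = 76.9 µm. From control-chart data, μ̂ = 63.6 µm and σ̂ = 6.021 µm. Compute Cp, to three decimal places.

Cp = (USL − LSL) / (6σ̂) = (76.9 − 57.8) / (6 × 6.021) = 19.1000 / 36.1260 = 0.5287

0.529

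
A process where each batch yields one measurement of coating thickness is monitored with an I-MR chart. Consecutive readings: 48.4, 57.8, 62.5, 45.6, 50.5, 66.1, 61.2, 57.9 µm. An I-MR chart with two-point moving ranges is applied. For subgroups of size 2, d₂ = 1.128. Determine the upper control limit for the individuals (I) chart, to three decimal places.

78.932

X̄ = (48.4 + 57.8 + 62.5 + 45.6 + 50.5 + 66.1 + 61.2 + 57.9) / 8 = 56.2500
Moving ranges: 9.4, 4.7, 16.9, 4.9, 15.6, 4.9, 3.3; M̄R̄ = 59.7000 / 7 = 8.5286
UCL = X̄ + 3·M̄R̄/d₂ = 56.2500 + 3 × 8.5286 / 1.128 = 78.9324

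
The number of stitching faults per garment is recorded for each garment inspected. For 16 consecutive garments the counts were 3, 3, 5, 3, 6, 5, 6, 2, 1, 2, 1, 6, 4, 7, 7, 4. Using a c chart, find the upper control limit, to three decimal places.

10.109

c̄ = (3 + 3 + 5 + 3 + 6 + 5 + 6 + 2 + 1 + 2 + 1 + 6 + 4 + 7 + 7 + 4) / 16 = 65 / 16 = 4.0625
UCL = c̄ + 3√c̄ = 4.0625 + 3 × √4.0625 = 4.0625 + 3 × 2.0156 = 10.1092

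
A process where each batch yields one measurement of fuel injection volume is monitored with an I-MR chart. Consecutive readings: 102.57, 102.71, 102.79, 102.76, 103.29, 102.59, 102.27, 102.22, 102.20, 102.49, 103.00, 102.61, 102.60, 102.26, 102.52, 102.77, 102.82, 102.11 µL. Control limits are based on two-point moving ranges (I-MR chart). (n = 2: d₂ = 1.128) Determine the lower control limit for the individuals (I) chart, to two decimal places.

X̄ = (102.57 + 102.71 + 102.79 + 102.76 + 103.29 + 102.59 + 102.27 + 102.22 + 102.20 + 102.49 + 103.00 + 102.61 + 102.60 + 102.26 + 102.52 + 102.77 + 102.82 + 102.11) / 18 = 102.5878
Moving ranges: 0.14, 0.08, 0.03, 0.53, 0.70, 0.32, 0.05, 0.02, 0.29, 0.51, 0.39, 0.01, 0.34, 0.26, 0.25, 0.05, 0.71; M̄R̄ = 4.6800 / 17 = 0.2753
LCL = X̄ − 3·M̄R̄/d₂ = 102.5878 − 3 × 0.2753 / 1.128 = 101.8556

101.86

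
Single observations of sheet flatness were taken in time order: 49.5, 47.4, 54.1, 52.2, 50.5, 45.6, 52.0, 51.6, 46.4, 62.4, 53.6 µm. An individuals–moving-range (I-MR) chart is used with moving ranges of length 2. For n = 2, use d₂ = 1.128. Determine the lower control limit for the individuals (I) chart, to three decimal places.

37.003

X̄ = (49.5 + 47.4 + 54.1 + 52.2 + 50.5 + 45.6 + 52.0 + 51.6 + 46.4 + 62.4 + 53.6) / 11 = 51.3909
Moving ranges: 2.1, 6.7, 1.9, 1.7, 4.9, 6.4, 0.4, 5.2, 16.0, 8.8; M̄R̄ = 54.1000 / 10 = 5.4100
LCL = X̄ − 3·M̄R̄/d₂ = 51.3909 − 3 × 5.4100 / 1.128 = 37.0026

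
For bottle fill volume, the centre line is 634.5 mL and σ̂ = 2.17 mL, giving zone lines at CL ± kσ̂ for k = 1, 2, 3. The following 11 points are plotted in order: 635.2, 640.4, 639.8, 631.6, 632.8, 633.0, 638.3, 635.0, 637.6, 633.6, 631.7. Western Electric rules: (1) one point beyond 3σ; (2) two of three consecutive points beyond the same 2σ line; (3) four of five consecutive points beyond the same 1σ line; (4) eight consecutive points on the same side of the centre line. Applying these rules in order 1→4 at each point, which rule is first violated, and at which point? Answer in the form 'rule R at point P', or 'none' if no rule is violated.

Zone of each point (C = within 1σ̂, B = 1σ̂–2σ̂, A = 2σ̂–3σ̂, * = beyond 3σ̂; sign = side of CL): 1:+C, 2:+A, 3:+A, 4:-B, 5:-C, 6:-C, 7:+B, 8:+C, 9:+B, 10:-C, 11:-B
Rule 2 (two of three consecutive points beyond the same 2σ limit) is satisfied at point 3.

rule 2 at point 3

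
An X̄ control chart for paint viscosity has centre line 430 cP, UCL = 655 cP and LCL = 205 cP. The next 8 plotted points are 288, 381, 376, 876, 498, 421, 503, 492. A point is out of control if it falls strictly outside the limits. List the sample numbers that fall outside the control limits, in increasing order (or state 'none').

Compare each point to [205, 655]: sample 4 = 876 > UCL.

4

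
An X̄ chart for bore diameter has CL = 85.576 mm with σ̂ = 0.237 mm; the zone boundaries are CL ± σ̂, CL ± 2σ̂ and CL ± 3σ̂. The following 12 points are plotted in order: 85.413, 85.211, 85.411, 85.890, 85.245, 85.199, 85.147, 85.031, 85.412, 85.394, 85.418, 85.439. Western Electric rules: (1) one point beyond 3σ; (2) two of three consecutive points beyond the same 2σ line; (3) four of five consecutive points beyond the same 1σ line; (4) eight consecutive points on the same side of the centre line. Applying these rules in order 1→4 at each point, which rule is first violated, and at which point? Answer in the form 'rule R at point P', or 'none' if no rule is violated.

Zone of each point (C = within 1σ̂, B = 1σ̂–2σ̂, A = 2σ̂–3σ̂, * = beyond 3σ̂; sign = side of CL): 1:-C, 2:-B, 3:-C, 4:+B, 5:-B, 6:-B, 7:-B, 8:-A, 9:-C, 10:-C, 11:-C, 12:-C
Rule 3 (four of five consecutive points beyond the same 1σ limit) is satisfied at point 8.

rule 3 at point 8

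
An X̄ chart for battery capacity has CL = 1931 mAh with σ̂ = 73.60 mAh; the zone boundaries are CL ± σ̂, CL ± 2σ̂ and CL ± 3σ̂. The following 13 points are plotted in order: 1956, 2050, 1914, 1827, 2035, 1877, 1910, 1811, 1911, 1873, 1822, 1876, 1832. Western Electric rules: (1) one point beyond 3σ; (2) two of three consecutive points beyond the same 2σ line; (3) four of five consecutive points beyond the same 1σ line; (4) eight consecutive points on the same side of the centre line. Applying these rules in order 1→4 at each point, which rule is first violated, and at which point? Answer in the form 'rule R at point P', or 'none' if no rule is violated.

rule 4 at point 13

Zone of each point (C = within 1σ̂, B = 1σ̂–2σ̂, A = 2σ̂–3σ̂, * = beyond 3σ̂; sign = side of CL): 1:+C, 2:+B, 3:-C, 4:-B, 5:+B, 6:-C, 7:-C, 8:-B, 9:-C, 10:-C, 11:-B, 12:-C, 13:-B
Rule 4 (eight consecutive points on the same side of the centre line) is satisfied at point 13.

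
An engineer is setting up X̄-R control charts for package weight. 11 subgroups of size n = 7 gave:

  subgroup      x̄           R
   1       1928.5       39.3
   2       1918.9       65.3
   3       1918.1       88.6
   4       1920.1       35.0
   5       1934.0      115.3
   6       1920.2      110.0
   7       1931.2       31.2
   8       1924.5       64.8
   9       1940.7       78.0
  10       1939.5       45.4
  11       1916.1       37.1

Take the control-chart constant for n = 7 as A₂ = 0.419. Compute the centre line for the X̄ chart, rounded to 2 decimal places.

X̄̄ = (1928.5 + 1918.9 + 1918.1 + 1920.1 + 1934.0 + 1920.2 + 1931.2 + 1924.5 + 1940.7 + 1939.5 + 1916.1) / 11 = 21191.8000 / 11 = 1926.5273
CL = X̄̄ = 1926.5273

1926.53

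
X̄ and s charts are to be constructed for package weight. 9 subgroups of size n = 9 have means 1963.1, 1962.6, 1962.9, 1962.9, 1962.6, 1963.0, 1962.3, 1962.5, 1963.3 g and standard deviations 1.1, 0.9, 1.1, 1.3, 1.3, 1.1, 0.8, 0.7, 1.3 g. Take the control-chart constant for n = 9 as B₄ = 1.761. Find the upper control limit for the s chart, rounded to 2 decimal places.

s̄ = (1.1 + 0.9 + 1.1 + 1.3 + 1.3 + 1.1 + 0.8 + 0.7 + 1.3) / 9 = 1.0667
UCL_s = B₄·s̄ = 1.761 × 1.0667 = 1.8784

1.88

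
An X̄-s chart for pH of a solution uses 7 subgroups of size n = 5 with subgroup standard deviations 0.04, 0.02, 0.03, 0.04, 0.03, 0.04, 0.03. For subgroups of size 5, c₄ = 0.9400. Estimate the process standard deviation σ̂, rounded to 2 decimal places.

0.03

s̄ = (0.04 + 0.02 + 0.03 + 0.04 + 0.03 + 0.04 + 0.03) / 7 = 0.0329
σ̂ = s̄ / c₄ = 0.0329 / 0.9400 = 0.0350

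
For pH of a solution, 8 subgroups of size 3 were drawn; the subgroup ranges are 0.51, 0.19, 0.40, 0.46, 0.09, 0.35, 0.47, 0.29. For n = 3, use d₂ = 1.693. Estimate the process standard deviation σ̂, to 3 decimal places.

0.204

R̄ = (0.51 + 0.19 + 0.40 + 0.46 + 0.09 + 0.35 + 0.47 + 0.29) / 8 = 0.3450
σ̂ = R̄ / d₂ = 0.3450 / 1.693 = 0.2038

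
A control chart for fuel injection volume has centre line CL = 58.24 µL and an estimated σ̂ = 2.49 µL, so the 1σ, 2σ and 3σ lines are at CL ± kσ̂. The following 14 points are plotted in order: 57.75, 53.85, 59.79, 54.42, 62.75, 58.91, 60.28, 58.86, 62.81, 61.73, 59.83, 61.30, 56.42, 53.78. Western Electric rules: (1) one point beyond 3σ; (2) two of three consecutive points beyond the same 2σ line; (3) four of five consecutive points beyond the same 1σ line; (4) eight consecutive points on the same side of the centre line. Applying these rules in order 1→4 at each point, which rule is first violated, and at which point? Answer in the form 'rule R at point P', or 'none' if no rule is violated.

rule 4 at point 12

Zone of each point (C = within 1σ̂, B = 1σ̂–2σ̂, A = 2σ̂–3σ̂, * = beyond 3σ̂; sign = side of CL): 1:-C, 2:-B, 3:+C, 4:-B, 5:+B, 6:+C, 7:+C, 8:+C, 9:+B, 10:+B, 11:+C, 12:+B, 13:-C, 14:-B
Rule 4 (eight consecutive points on the same side of the centre line) is satisfied at point 12.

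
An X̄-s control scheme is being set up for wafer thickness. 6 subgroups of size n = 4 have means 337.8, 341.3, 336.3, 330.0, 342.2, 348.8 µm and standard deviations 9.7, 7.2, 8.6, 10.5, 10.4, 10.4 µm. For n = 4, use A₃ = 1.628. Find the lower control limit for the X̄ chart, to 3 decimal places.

X̄̄ = (337.8 + 341.3 + 336.3 + 330.0 + 342.2 + 348.8) / 6 = 339.4000
s̄ = (9.7 + 7.2 + 8.6 + 10.5 + 10.4 + 10.4) / 6 = 9.4667
LCL = X̄̄ − A₃·s̄ = 339.4000 − 1.628 × 9.4667 = 323.9883

323.988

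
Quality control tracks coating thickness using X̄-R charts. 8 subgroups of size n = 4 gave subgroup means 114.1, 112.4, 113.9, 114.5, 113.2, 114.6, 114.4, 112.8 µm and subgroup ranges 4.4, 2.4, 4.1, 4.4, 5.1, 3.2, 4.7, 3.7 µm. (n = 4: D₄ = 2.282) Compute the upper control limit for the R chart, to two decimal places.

R̄ = (4.4 + 2.4 + 4.1 + 4.4 + 5.1 + 3.2 + 4.7 + 3.7) / 8 = 32.0000 / 8 = 4.0000
UCL_R = D₄·R̄ = 2.282 × 4.0000 = 9.1280

9.13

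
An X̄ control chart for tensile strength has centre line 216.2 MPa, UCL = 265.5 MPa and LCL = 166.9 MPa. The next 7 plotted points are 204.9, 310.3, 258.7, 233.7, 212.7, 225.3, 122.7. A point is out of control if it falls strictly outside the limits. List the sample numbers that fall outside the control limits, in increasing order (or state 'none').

2, 7

Compare each point to [166.9, 265.5]: sample 2 = 310.3 > UCL; sample 7 = 122.7 < LCL.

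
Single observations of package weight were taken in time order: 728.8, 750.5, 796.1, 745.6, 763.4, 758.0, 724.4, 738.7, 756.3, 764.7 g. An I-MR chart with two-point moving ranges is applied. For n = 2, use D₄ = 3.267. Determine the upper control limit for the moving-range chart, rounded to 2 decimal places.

Moving ranges: 21.7, 45.6, 50.5, 17.8, 5.4, 33.6, 14.3, 17.6, 8.4; M̄R̄ = 214.9000 / 9 = 23.8778
UCL_MR = D₄·M̄R̄ = 3.267 × 23.8778 = 78.0087

78.01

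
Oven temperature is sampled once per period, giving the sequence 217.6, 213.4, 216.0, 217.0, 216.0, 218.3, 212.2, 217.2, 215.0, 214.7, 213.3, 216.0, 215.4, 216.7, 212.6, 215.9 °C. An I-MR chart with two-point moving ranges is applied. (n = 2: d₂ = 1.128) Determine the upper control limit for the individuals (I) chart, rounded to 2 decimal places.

X̄ = (217.6 + 213.4 + 216.0 + 217.0 + 216.0 + 218.3 + 212.2 + 217.2 + 215.0 + 214.7 + 213.3 + 216.0 + 215.4 + 216.7 + 212.6 + 215.9) / 16 = 215.4563
Moving ranges: 4.2, 2.6, 1.0, 1.0, 2.3, 6.1, 5.0, 2.2, 0.3, 1.4, 2.7, 0.6, 1.3, 4.1, 3.3; M̄R̄ = 38.1000 / 15 = 2.5400
UCL = X̄ + 3·M̄R̄/d₂ = 215.4563 + 3 × 2.5400 / 1.128 = 222.2116

222.21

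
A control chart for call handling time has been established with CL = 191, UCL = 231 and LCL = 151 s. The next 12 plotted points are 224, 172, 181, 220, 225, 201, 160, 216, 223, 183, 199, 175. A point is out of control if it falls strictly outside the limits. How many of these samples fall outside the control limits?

All 12 points lie within [151, 231].

0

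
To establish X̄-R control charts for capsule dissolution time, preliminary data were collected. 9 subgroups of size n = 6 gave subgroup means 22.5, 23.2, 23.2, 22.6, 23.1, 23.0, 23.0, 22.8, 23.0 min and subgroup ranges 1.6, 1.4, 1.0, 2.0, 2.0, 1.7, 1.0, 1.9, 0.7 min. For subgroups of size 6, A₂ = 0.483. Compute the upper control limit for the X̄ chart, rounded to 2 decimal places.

X̄̄ = (22.5 + 23.2 + 23.2 + 22.6 + 23.1 + 23.0 + 23.0 + 22.8 + 23.0) / 9 = 206.4000 / 9 = 22.9333
R̄ = (1.6 + 1.4 + 1.0 + 2.0 + 2.0 + 1.7 + 1.0 + 1.9 + 0.7) / 9 = 13.3000 / 9 = 1.4778
UCL = X̄̄ + A₂·R̄ = 22.9333 + 0.483 × 1.4778 = 23.6471

23.65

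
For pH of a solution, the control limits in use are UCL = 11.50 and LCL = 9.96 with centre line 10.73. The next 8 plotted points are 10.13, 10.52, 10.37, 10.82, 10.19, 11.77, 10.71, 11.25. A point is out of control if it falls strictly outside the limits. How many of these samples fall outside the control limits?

1

Compare each point to [9.96, 11.50]: sample 6 = 11.77 > UCL.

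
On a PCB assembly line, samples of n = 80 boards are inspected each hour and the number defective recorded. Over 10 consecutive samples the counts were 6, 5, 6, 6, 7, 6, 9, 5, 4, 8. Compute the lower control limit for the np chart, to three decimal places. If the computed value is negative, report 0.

p̄ = Σdᵢ / (k·n) = 62 / (10 × 80) = 0.07750
LCL = np̄ − 3·√(np̄(1−p̄)) = 6.2000 − 3 × 2.3915 = -0.9746 → 0 (negative, so LCL = 0)

0.000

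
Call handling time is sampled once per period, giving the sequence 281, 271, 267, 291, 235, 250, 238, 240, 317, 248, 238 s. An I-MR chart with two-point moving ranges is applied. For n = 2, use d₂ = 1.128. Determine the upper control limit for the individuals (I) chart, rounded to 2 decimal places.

335.66

X̄ = (281 + 271 + 267 + 291 + 235 + 250 + 238 + 240 + 317 + 248 + 238) / 11 = 261.4545
Moving ranges: 10, 4, 24, 56, 15, 12, 2, 77, 69, 10; M̄R̄ = 279.0000 / 10 = 27.9000
UCL = X̄ + 3·M̄R̄/d₂ = 261.4545 + 3 × 27.9000 / 1.128 = 335.6567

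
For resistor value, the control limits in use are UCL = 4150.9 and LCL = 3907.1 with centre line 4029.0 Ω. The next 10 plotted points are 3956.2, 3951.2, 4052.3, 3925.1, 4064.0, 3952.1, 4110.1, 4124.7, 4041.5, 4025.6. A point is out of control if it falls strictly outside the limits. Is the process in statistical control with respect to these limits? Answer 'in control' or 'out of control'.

in control

All 10 points lie within [3907.1, 4150.9].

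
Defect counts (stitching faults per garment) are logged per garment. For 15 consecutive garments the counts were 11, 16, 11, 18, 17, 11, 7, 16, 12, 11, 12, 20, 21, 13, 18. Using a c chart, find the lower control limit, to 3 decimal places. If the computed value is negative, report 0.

c̄ = (11 + 16 + 11 + 18 + 17 + 11 + 7 + 16 + 12 + 11 + 12 + 20 + 21 + 13 + 18) / 15 = 214 / 15 = 14.2667
LCL = c̄ − 3√c̄ = 14.2667 − 3 × 3.7771 = 2.9353

2.935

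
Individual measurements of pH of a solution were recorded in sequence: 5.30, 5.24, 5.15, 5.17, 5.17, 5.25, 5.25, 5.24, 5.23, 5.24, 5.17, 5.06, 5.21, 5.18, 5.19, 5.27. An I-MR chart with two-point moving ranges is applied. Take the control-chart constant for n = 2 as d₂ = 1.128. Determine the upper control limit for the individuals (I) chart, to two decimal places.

5.34

X̄ = (5.30 + 5.24 + 5.15 + 5.17 + 5.17 + 5.25 + 5.25 + 5.24 + 5.23 + 5.24 + 5.17 + 5.06 + 5.21 + 5.18 + 5.19 + 5.27) / 16 = 5.2075
Moving ranges: 0.06, 0.09, 0.02, 0.00, 0.08, 0.00, 0.01, 0.01, 0.01, 0.07, 0.11, 0.15, 0.03, 0.01, 0.08; M̄R̄ = 0.7300 / 15 = 0.0487
UCL = X̄ + 3·M̄R̄/d₂ = 5.2075 + 3 × 0.0487 / 1.128 = 5.3369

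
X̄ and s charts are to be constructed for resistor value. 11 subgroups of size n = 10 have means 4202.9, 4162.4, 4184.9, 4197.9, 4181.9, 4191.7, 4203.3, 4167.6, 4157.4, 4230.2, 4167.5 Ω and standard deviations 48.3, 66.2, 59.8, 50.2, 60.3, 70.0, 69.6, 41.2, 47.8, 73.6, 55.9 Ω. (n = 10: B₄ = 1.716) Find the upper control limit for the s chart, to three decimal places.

100.292

s̄ = (48.3 + 66.2 + 59.8 + 50.2 + 60.3 + 70.0 + 69.6 + 41.2 + 47.8 + 73.6 + 55.9) / 11 = 58.4455
UCL_s = B₄·s̄ = 1.716 × 58.4455 = 100.2924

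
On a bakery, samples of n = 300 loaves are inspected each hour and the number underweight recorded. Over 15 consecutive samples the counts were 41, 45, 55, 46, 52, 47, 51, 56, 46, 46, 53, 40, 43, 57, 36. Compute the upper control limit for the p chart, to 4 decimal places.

0.2219

p̄ = Σdᵢ / (k·n) = 714 / (15 × 300) = 0.15867
UCL = p̄ + 3·√(p̄(1−p̄)/n) = 0.15867 + 3 × √(0.15867×0.84133/300) = 0.15867 + 3 × 0.02109 = 0.22195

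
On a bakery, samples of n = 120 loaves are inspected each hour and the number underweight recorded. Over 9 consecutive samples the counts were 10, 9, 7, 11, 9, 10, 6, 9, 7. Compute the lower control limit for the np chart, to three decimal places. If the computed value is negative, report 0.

0.160

p̄ = Σdᵢ / (k·n) = 78 / (9 × 120) = 0.07222
LCL = np̄ − 3·√(np̄(1−p̄)) = 8.6667 − 3 × 2.8356 = 0.1598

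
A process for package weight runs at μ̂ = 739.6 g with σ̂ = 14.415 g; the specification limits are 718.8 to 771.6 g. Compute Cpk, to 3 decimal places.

0.481

Cpu = (USL − μ̂) / (3σ̂) = (771.6 − 739.6) / (3 × 14.415) = 0.7400; Cpl = (μ̂ − LSL) / (3σ̂) = (739.6 − 718.8) / (3 × 14.415) = 0.4810; Cpk = min(Cpu, Cpl) = 0.4810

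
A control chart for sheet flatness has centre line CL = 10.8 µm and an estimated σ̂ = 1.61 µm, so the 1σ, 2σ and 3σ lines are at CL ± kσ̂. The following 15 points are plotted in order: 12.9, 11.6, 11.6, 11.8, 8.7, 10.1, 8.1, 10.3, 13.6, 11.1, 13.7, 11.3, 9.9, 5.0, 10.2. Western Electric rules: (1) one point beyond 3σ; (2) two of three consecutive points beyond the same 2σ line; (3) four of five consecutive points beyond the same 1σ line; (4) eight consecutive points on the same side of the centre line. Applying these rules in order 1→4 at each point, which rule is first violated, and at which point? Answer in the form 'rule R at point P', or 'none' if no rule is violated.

Zone of each point (C = within 1σ̂, B = 1σ̂–2σ̂, A = 2σ̂–3σ̂, * = beyond 3σ̂; sign = side of CL): 1:+B, 2:+C, 3:+C, 4:+C, 5:-B, 6:-C, 7:-B, 8:-C, 9:+B, 10:+C, 11:+B, 12:+C, 13:-C, 14:-*, 15:-C
Rule 1 (one point beyond the 3σ limits) is satisfied at point 14.

rule 1 at point 14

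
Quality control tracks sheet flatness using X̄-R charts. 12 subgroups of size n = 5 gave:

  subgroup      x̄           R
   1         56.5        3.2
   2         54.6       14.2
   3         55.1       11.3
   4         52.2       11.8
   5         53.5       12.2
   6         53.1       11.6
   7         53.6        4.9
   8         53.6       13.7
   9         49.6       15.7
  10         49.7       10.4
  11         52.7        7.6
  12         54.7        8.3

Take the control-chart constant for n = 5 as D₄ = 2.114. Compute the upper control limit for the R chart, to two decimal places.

22.00

R̄ = (3.2 + 14.2 + 11.3 + 11.8 + 12.2 + 11.6 + 4.9 + 13.7 + 15.7 + 10.4 + 7.6 + 8.3) / 12 = 124.9000 / 12 = 10.4083
UCL_R = D₄·R̄ = 2.114 × 10.4083 = 22.0032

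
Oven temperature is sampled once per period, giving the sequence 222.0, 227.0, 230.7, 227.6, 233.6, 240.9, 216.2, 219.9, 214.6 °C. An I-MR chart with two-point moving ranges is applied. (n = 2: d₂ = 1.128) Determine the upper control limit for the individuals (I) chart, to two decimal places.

X̄ = (222.0 + 227.0 + 230.7 + 227.6 + 233.6 + 240.9 + 216.2 + 219.9 + 214.6) / 9 = 225.8333
Moving ranges: 5.0, 3.7, 3.1, 6.0, 7.3, 24.7, 3.7, 5.3; M̄R̄ = 58.8000 / 8 = 7.3500
UCL = X̄ + 3·M̄R̄/d₂ = 225.8333 + 3 × 7.3500 / 1.128 = 245.3812

245.38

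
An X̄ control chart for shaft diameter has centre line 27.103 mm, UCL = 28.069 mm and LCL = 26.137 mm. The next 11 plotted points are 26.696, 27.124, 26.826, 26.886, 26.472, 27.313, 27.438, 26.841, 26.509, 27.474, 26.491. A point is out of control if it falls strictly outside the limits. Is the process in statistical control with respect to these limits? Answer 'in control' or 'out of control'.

All 11 points lie within [26.137, 28.069].

in control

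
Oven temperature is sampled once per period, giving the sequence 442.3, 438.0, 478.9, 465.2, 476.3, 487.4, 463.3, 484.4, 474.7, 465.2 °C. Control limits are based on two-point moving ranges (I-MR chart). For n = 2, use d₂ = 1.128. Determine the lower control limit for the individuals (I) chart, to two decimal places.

424.57

X̄ = (442.3 + 438.0 + 478.9 + 465.2 + 476.3 + 487.4 + 463.3 + 484.4 + 474.7 + 465.2) / 10 = 467.5700
Moving ranges: 4.3, 40.9, 13.7, 11.1, 11.1, 24.1, 21.1, 9.7, 9.5; M̄R̄ = 145.5000 / 9 = 16.1667
LCL = X̄ − 3·M̄R̄/d₂ = 467.5700 − 3 × 16.1667 / 1.128 = 424.5735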